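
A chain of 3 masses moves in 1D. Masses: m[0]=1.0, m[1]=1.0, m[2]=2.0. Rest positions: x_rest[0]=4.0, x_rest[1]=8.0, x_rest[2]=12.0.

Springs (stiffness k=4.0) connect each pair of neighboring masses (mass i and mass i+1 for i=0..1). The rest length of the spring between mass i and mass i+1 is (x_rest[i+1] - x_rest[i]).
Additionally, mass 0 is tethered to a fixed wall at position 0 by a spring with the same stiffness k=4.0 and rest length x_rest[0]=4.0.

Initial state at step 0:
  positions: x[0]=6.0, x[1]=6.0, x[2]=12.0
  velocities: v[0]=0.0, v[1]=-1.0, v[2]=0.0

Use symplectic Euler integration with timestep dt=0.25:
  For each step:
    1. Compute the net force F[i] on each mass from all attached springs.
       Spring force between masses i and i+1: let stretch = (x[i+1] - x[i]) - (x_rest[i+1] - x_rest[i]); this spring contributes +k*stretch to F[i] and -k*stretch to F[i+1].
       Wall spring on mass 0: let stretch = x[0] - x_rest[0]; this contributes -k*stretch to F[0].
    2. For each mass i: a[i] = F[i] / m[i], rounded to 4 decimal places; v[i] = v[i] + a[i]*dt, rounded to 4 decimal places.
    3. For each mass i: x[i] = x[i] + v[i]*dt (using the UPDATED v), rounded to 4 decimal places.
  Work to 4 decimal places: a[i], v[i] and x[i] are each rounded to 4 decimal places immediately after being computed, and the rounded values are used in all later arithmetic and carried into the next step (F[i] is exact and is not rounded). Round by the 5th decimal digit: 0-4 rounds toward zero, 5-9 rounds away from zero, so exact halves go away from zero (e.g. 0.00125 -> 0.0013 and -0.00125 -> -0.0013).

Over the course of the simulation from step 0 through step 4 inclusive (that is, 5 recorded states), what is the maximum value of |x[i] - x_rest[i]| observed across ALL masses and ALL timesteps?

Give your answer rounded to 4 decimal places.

Step 0: x=[6.0000 6.0000 12.0000] v=[0.0000 -1.0000 0.0000]
Step 1: x=[4.5000 7.2500 11.7500] v=[-6.0000 5.0000 -1.0000]
Step 2: x=[2.5625 8.9375 11.4375] v=[-7.7500 6.7500 -1.2500]
Step 3: x=[1.5781 9.6563 11.3125] v=[-3.9375 2.8750 -0.5000]
Step 4: x=[2.2188 8.7696 11.4805] v=[2.5626 -3.5470 0.6719]
Max displacement = 2.4219

Answer: 2.4219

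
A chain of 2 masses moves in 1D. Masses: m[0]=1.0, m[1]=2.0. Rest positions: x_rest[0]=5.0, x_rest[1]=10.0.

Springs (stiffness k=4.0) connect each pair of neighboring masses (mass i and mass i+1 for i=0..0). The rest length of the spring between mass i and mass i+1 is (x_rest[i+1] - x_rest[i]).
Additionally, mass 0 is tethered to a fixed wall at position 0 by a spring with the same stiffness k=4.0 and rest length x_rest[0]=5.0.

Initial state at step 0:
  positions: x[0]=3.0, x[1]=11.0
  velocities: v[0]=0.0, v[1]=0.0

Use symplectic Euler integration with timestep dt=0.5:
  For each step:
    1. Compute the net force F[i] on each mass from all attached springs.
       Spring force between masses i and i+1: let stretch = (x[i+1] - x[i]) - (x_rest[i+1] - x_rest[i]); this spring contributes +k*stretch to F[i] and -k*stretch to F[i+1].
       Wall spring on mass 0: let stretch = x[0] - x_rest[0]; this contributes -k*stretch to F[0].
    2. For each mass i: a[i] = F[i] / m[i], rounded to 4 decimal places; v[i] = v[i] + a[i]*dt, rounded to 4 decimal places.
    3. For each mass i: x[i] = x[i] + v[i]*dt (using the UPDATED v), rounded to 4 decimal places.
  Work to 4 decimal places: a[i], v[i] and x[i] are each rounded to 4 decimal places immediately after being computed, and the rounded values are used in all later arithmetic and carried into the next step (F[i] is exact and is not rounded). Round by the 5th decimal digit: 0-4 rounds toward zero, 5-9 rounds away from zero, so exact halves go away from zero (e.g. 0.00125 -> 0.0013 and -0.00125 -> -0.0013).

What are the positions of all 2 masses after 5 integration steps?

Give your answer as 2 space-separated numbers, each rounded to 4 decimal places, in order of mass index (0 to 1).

Answer: 8.1875 8.7188

Derivation:
Step 0: x=[3.0000 11.0000] v=[0.0000 0.0000]
Step 1: x=[8.0000 9.5000] v=[10.0000 -3.0000]
Step 2: x=[6.5000 9.7500] v=[-3.0000 0.5000]
Step 3: x=[1.7500 10.8750] v=[-9.5000 2.2500]
Step 4: x=[4.3750 9.9375] v=[5.2500 -1.8750]
Step 5: x=[8.1875 8.7188] v=[7.6250 -2.4375]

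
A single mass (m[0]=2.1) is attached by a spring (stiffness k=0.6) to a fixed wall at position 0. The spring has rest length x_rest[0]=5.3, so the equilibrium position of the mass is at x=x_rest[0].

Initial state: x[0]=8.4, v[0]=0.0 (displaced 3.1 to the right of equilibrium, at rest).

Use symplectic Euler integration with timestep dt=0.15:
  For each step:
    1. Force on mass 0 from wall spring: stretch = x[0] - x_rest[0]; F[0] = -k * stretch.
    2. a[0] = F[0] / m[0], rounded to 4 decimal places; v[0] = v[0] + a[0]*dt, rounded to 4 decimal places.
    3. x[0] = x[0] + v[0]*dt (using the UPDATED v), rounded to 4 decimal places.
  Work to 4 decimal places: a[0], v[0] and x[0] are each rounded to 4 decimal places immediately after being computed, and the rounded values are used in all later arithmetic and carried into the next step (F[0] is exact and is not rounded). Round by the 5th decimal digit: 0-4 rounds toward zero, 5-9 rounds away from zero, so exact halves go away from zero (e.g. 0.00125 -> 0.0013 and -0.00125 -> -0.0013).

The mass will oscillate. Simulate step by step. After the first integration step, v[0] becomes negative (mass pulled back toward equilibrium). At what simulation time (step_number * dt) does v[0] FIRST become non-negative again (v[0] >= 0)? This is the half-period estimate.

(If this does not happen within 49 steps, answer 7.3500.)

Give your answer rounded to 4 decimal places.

Step 0: x=[8.4000] v=[0.0000]
Step 1: x=[8.3801] v=[-0.1329]
Step 2: x=[8.3404] v=[-0.2649]
Step 3: x=[8.2811] v=[-0.3952]
Step 4: x=[8.2027] v=[-0.5230]
Step 5: x=[8.1056] v=[-0.6474]
Step 6: x=[7.9905] v=[-0.7676]
Step 7: x=[7.8581] v=[-0.8829]
Step 8: x=[7.7092] v=[-0.9925]
Step 9: x=[7.5448] v=[-1.0957]
Step 10: x=[7.3660] v=[-1.1919]
Step 11: x=[7.1739] v=[-1.2804]
Step 12: x=[6.9698] v=[-1.3607]
Step 13: x=[6.7550] v=[-1.4323]
Step 14: x=[6.5308] v=[-1.4947]
Step 15: x=[6.2987] v=[-1.5475]
Step 16: x=[6.0602] v=[-1.5903]
Step 17: x=[5.8168] v=[-1.6229]
Step 18: x=[5.5700] v=[-1.6451]
Step 19: x=[5.3215] v=[-1.6567]
Step 20: x=[5.0729] v=[-1.6576]
Step 21: x=[4.8257] v=[-1.6479]
Step 22: x=[4.5816] v=[-1.6276]
Step 23: x=[4.3421] v=[-1.5968]
Step 24: x=[4.1087] v=[-1.5557]
Step 25: x=[3.8830] v=[-1.5046]
Step 26: x=[3.6664] v=[-1.4439]
Step 27: x=[3.4603] v=[-1.3739]
Step 28: x=[3.2660] v=[-1.2951]
Step 29: x=[3.0848] v=[-1.2079]
Step 30: x=[2.9179] v=[-1.1130]
Step 31: x=[2.7663] v=[-1.0109]
Step 32: x=[2.6310] v=[-0.9023]
Step 33: x=[2.5128] v=[-0.7879]
Step 34: x=[2.4125] v=[-0.6685]
Step 35: x=[2.3308] v=[-0.5448]
Step 36: x=[2.2682] v=[-0.4176]
Step 37: x=[2.2250] v=[-0.2877]
Step 38: x=[2.2016] v=[-0.1559]
Step 39: x=[2.1981] v=[-0.0231]
Step 40: x=[2.2146] v=[0.1098]
First v>=0 after going negative at step 40, time=6.0000

Answer: 6.0000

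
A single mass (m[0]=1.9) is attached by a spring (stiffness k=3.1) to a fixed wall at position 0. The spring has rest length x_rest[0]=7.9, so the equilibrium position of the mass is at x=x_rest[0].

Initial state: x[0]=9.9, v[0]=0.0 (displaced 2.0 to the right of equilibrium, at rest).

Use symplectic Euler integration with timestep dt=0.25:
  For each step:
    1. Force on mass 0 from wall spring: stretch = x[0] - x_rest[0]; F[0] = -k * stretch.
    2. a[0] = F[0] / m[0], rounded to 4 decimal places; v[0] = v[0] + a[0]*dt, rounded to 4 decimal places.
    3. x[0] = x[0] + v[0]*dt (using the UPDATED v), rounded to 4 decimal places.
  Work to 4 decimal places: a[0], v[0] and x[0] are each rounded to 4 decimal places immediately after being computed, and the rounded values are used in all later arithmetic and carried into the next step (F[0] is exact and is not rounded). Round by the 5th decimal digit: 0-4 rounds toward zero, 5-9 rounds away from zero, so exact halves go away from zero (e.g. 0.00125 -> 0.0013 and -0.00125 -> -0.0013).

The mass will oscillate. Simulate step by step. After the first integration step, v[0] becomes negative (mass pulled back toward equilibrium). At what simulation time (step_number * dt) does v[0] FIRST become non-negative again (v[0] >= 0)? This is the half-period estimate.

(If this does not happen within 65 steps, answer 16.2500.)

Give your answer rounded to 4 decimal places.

Answer: 2.5000

Derivation:
Step 0: x=[9.9000] v=[0.0000]
Step 1: x=[9.6961] v=[-0.8158]
Step 2: x=[9.3090] v=[-1.5484]
Step 3: x=[8.7782] v=[-2.1231]
Step 4: x=[8.1579] v=[-2.4813]
Step 5: x=[7.5113] v=[-2.5865]
Step 6: x=[6.9043] v=[-2.4280]
Step 7: x=[6.3988] v=[-2.0219]
Step 8: x=[6.0464] v=[-1.4096]
Step 9: x=[5.8830] v=[-0.6535]
Step 10: x=[5.9253] v=[0.1692]
First v>=0 after going negative at step 10, time=2.5000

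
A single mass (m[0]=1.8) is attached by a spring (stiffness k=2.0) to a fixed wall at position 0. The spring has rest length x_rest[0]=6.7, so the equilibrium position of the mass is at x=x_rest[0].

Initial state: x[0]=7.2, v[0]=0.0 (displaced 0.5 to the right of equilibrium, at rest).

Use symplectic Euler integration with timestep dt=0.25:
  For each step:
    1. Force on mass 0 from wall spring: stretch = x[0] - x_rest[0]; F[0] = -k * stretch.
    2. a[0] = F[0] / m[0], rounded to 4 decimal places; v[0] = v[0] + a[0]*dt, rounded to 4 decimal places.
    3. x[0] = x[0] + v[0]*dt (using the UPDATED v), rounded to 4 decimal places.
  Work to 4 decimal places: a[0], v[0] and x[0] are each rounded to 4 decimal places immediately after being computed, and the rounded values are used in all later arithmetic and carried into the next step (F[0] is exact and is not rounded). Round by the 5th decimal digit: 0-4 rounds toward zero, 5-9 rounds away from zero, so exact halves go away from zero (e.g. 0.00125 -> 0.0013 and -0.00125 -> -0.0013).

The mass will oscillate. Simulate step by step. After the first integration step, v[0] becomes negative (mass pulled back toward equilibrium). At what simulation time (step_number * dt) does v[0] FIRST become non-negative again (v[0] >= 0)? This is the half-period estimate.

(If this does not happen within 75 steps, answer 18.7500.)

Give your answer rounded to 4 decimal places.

Step 0: x=[7.2000] v=[0.0000]
Step 1: x=[7.1653] v=[-0.1389]
Step 2: x=[7.0983] v=[-0.2682]
Step 3: x=[7.0036] v=[-0.3789]
Step 4: x=[6.8878] v=[-0.4632]
Step 5: x=[6.7590] v=[-0.5154]
Step 6: x=[6.6261] v=[-0.5318]
Step 7: x=[6.4983] v=[-0.5113]
Step 8: x=[6.3845] v=[-0.4553]
Step 9: x=[6.2926] v=[-0.3677]
Step 10: x=[6.2290] v=[-0.2545]
Step 11: x=[6.1981] v=[-0.1237]
Step 12: x=[6.2020] v=[0.0157]
First v>=0 after going negative at step 12, time=3.0000

Answer: 3.0000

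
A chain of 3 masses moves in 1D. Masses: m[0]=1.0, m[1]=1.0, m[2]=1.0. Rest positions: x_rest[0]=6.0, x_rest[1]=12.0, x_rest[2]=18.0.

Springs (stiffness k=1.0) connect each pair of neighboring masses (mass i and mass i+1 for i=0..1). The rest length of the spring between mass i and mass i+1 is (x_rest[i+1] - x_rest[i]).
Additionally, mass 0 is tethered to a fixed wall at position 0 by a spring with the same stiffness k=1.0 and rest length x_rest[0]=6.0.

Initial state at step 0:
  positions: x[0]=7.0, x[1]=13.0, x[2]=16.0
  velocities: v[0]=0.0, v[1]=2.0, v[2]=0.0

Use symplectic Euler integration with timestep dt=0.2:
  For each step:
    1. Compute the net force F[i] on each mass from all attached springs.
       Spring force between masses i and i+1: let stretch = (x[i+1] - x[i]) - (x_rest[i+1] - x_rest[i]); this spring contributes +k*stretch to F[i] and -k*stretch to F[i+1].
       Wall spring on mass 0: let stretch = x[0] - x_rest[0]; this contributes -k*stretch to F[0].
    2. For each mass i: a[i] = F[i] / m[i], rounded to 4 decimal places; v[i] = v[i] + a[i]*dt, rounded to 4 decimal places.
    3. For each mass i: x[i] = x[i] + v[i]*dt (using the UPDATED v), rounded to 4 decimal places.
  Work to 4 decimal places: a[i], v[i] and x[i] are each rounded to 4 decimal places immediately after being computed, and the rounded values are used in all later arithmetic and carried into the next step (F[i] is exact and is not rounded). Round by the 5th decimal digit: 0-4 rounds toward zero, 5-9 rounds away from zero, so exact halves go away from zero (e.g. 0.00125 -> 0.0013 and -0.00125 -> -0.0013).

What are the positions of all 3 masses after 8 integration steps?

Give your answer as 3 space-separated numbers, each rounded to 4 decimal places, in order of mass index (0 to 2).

Answer: 6.2766 12.1028 19.6043

Derivation:
Step 0: x=[7.0000 13.0000 16.0000] v=[0.0000 2.0000 0.0000]
Step 1: x=[6.9600 13.2800 16.1200] v=[-0.2000 1.4000 0.6000]
Step 2: x=[6.8944 13.4208 16.3664] v=[-0.3280 0.7040 1.2320]
Step 3: x=[6.8141 13.4184 16.7350] v=[-0.4016 -0.0122 1.8429]
Step 4: x=[6.7254 13.2845 17.2109] v=[-0.4436 -0.6697 2.3796]
Step 5: x=[6.6300 13.0453 17.7698] v=[-0.4769 -1.1962 2.7943]
Step 6: x=[6.5260 12.7384 18.3797] v=[-0.5198 -1.5344 3.0494]
Step 7: x=[6.4095 12.4087 19.0039] v=[-0.5825 -1.6486 3.1211]
Step 8: x=[6.2766 12.1028 19.6043] v=[-0.6646 -1.5294 3.0021]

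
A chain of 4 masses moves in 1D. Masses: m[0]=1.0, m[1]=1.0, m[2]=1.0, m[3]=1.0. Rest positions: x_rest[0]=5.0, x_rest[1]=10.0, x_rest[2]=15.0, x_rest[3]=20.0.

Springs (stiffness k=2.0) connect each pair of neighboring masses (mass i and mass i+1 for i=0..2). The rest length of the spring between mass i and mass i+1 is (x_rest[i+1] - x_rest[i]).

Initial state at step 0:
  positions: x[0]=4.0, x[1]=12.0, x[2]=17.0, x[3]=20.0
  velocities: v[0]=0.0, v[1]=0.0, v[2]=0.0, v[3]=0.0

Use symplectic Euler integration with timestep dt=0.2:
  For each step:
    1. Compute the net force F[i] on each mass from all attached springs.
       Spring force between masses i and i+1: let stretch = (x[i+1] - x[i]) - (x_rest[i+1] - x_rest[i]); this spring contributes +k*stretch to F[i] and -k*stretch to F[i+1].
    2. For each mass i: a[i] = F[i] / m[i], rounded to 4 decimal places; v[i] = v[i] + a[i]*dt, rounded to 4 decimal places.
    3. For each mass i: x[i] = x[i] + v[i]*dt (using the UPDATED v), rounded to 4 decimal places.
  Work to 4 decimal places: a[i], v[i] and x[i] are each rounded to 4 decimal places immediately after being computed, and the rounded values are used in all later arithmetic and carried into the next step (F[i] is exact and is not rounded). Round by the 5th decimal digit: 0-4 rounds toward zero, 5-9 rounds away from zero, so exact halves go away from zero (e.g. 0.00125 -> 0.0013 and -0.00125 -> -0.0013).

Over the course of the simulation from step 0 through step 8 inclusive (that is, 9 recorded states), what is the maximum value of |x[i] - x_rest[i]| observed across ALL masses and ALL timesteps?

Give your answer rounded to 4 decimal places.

Step 0: x=[4.0000 12.0000 17.0000 20.0000] v=[0.0000 0.0000 0.0000 0.0000]
Step 1: x=[4.2400 11.7600 16.8400 20.1600] v=[1.2000 -1.2000 -0.8000 0.8000]
Step 2: x=[4.6816 11.3248 16.5392 20.4544] v=[2.2080 -2.1760 -1.5040 1.4720]
Step 3: x=[5.2547 10.7753 16.1345 20.8356] v=[2.8653 -2.7475 -2.0237 1.9059]
Step 4: x=[5.8694 10.2129 15.6771 21.2407] v=[3.0735 -2.8121 -2.2869 2.0255]
Step 5: x=[6.4316 9.7401 15.2277 21.6007] v=[2.8109 -2.3638 -2.2471 1.8001]
Step 6: x=[6.8585 9.4417 14.8491 21.8509] v=[2.1343 -1.4922 -1.8929 1.2509]
Step 7: x=[7.0920 9.3692 14.5981 21.9409] v=[1.1676 -0.3625 -1.2551 0.4502]
Step 8: x=[7.1077 9.5328 14.5162 21.8435] v=[0.0785 0.8182 -0.4095 -0.4869]
Max displacement = 2.1077

Answer: 2.1077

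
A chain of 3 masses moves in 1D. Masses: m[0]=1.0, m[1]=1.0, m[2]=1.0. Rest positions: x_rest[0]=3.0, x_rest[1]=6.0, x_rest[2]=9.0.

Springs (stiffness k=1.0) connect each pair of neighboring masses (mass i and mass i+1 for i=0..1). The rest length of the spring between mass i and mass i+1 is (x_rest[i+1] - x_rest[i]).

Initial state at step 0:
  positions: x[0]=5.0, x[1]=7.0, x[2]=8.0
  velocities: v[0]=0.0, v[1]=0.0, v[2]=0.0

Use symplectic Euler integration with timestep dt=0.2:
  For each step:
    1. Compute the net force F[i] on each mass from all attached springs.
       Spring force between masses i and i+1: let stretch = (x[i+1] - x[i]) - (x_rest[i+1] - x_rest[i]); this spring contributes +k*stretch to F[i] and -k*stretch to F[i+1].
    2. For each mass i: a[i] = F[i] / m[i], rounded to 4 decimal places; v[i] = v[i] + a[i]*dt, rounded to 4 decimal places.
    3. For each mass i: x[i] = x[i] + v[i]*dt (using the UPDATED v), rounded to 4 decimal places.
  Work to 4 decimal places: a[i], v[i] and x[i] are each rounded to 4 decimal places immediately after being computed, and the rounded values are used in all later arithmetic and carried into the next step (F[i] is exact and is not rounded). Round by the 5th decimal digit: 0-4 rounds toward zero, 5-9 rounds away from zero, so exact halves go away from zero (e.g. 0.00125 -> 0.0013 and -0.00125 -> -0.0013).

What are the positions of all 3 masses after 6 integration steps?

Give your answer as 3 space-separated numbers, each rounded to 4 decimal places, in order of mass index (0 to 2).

Step 0: x=[5.0000 7.0000 8.0000] v=[0.0000 0.0000 0.0000]
Step 1: x=[4.9600 6.9600 8.0800] v=[-0.2000 -0.2000 0.4000]
Step 2: x=[4.8800 6.8848 8.2352] v=[-0.4000 -0.3760 0.7760]
Step 3: x=[4.7602 6.7834 8.4564] v=[-0.5990 -0.5069 1.1059]
Step 4: x=[4.6013 6.6680 8.7307] v=[-0.7944 -0.5769 1.3713]
Step 5: x=[4.4051 6.5525 9.0425] v=[-0.9811 -0.5777 1.5588]
Step 6: x=[4.1748 6.4507 9.3747] v=[-1.1516 -0.5092 1.6608]

Answer: 4.1748 6.4507 9.3747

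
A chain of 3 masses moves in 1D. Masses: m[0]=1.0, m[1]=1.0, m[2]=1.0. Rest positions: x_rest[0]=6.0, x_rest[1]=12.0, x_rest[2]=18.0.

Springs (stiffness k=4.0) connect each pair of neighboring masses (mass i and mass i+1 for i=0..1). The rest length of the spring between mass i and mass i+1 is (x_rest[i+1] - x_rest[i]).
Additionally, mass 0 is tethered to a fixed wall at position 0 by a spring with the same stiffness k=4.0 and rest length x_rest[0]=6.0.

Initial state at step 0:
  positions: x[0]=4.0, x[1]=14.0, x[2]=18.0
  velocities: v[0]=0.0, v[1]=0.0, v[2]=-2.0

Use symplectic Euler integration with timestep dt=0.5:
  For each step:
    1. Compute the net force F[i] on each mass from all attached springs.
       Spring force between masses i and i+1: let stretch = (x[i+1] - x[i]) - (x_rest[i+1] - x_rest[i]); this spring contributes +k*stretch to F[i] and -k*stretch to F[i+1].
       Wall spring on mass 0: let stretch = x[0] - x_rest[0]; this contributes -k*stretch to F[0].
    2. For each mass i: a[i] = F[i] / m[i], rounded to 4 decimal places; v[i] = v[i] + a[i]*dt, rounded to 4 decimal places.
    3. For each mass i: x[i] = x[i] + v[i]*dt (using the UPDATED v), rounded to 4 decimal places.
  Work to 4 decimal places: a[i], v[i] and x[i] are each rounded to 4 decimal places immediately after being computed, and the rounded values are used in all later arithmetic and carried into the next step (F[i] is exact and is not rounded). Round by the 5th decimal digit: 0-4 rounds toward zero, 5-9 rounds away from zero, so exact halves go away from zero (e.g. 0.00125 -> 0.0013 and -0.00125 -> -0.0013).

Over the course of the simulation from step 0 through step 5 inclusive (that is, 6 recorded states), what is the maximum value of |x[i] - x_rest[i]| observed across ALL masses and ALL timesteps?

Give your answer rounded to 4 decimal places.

Step 0: x=[4.0000 14.0000 18.0000] v=[0.0000 0.0000 -2.0000]
Step 1: x=[10.0000 8.0000 19.0000] v=[12.0000 -12.0000 2.0000]
Step 2: x=[4.0000 15.0000 15.0000] v=[-12.0000 14.0000 -8.0000]
Step 3: x=[5.0000 11.0000 17.0000] v=[2.0000 -8.0000 4.0000]
Step 4: x=[7.0000 7.0000 19.0000] v=[4.0000 -8.0000 4.0000]
Step 5: x=[2.0000 15.0000 15.0000] v=[-10.0000 16.0000 -8.0000]
Max displacement = 5.0000

Answer: 5.0000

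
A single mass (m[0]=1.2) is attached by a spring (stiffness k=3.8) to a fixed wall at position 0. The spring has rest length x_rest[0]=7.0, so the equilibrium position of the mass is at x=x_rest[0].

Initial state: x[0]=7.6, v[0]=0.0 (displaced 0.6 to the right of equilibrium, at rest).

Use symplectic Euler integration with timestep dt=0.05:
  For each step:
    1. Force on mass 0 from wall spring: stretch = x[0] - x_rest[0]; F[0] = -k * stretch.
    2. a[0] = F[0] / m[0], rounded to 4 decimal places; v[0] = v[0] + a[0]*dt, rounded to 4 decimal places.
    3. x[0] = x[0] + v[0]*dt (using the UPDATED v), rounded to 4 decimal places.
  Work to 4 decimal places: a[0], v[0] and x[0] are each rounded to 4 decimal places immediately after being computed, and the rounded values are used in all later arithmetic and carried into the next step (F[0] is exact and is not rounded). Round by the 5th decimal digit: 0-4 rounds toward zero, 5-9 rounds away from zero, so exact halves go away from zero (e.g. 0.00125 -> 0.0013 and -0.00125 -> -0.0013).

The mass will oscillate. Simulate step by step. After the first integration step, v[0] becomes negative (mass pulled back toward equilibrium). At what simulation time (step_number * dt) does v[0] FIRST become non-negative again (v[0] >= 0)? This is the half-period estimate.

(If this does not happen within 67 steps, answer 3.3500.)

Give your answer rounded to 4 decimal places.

Answer: 1.8000

Derivation:
Step 0: x=[7.6000] v=[0.0000]
Step 1: x=[7.5953] v=[-0.0950]
Step 2: x=[7.5858] v=[-0.1893]
Step 3: x=[7.5717] v=[-0.2821]
Step 4: x=[7.5531] v=[-0.3726]
Step 5: x=[7.5301] v=[-0.4602]
Step 6: x=[7.5029] v=[-0.5441]
Step 7: x=[7.4717] v=[-0.6237]
Step 8: x=[7.4368] v=[-0.6984]
Step 9: x=[7.3984] v=[-0.7676]
Step 10: x=[7.3569] v=[-0.8307]
Step 11: x=[7.3125] v=[-0.8872]
Step 12: x=[7.2657] v=[-0.9367]
Step 13: x=[7.2168] v=[-0.9788]
Step 14: x=[7.1661] v=[-1.0131]
Step 15: x=[7.1141] v=[-1.0394]
Step 16: x=[7.0612] v=[-1.0575]
Step 17: x=[7.0078] v=[-1.0672]
Step 18: x=[6.9544] v=[-1.0684]
Step 19: x=[6.9013] v=[-1.0612]
Step 20: x=[6.8490] v=[-1.0456]
Step 21: x=[6.7979] v=[-1.0217]
Step 22: x=[6.7484] v=[-0.9897]
Step 23: x=[6.7009] v=[-0.9499]
Step 24: x=[6.6558] v=[-0.9025]
Step 25: x=[6.6134] v=[-0.8480]
Step 26: x=[6.5741] v=[-0.7868]
Step 27: x=[6.5381] v=[-0.7194]
Step 28: x=[6.5058] v=[-0.6463]
Step 29: x=[6.4774] v=[-0.5681]
Step 30: x=[6.4531] v=[-0.4854]
Step 31: x=[6.4332] v=[-0.3988]
Step 32: x=[6.4177] v=[-0.3091]
Step 33: x=[6.4069] v=[-0.2169]
Step 34: x=[6.4008] v=[-0.1230]
Step 35: x=[6.3994] v=[-0.0281]
Step 36: x=[6.4028] v=[0.0670]
First v>=0 after going negative at step 36, time=1.8000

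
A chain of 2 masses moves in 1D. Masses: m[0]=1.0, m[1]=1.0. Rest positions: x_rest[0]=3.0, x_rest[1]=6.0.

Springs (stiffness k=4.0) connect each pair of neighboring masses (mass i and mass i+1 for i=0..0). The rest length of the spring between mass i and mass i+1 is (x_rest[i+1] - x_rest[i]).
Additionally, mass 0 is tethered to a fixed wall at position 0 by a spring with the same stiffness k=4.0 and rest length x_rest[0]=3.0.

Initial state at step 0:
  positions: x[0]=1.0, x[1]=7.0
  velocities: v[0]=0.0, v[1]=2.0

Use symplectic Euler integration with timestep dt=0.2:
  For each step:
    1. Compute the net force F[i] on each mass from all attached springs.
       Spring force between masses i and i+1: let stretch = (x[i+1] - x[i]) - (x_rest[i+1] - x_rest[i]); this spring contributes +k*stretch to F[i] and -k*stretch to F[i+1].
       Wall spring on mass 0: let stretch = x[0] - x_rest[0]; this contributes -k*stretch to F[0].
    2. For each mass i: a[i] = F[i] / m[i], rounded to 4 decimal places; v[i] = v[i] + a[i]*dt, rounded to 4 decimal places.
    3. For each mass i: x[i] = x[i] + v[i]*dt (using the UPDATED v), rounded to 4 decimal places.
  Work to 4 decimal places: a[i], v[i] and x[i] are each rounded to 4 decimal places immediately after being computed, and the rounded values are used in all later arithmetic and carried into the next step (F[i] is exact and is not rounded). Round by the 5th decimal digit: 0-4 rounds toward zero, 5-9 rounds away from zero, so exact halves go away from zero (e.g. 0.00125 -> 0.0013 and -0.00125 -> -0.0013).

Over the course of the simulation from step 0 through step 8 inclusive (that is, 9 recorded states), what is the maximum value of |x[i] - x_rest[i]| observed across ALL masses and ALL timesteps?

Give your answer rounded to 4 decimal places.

Answer: 2.4851

Derivation:
Step 0: x=[1.0000 7.0000] v=[0.0000 2.0000]
Step 1: x=[1.8000 6.9200] v=[4.0000 -0.4000]
Step 2: x=[3.1312 6.5008] v=[6.6560 -2.0960]
Step 3: x=[4.5005 6.0225] v=[6.8467 -2.3917]
Step 4: x=[5.3933 5.7806] v=[4.4639 -1.2093]
Step 5: x=[5.4851 5.9568] v=[0.4591 0.8809]
Step 6: x=[4.7748 6.5375] v=[-3.5516 2.9035]
Step 7: x=[3.5825 7.3162] v=[-5.9613 3.8933]
Step 8: x=[2.4144 7.9775] v=[-5.8403 3.3063]
Max displacement = 2.4851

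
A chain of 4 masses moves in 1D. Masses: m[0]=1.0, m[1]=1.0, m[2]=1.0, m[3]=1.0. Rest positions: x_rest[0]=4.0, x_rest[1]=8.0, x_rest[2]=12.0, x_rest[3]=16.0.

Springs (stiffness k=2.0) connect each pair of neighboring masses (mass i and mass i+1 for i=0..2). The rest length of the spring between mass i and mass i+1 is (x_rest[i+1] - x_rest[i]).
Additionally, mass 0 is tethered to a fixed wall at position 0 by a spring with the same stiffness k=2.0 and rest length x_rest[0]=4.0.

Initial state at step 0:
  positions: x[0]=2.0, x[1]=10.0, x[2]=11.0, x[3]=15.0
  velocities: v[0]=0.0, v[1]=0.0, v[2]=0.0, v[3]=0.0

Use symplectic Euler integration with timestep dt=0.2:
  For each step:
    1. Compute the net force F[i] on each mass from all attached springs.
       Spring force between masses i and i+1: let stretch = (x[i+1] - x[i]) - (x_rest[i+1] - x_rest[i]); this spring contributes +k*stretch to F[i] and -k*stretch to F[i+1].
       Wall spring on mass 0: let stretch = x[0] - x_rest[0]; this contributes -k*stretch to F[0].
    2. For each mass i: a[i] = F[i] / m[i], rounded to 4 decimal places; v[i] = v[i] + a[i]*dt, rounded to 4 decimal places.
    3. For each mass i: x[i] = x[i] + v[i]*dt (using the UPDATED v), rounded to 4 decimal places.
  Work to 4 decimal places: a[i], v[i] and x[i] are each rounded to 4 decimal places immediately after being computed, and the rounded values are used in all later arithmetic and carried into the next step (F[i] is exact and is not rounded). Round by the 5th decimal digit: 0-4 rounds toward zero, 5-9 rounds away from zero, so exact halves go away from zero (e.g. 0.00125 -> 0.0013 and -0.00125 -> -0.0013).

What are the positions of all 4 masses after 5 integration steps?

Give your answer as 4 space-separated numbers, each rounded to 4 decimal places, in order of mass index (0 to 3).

Answer: 5.7470 5.7299 12.3628 15.4668

Derivation:
Step 0: x=[2.0000 10.0000 11.0000 15.0000] v=[0.0000 0.0000 0.0000 0.0000]
Step 1: x=[2.4800 9.4400 11.2400 15.0000] v=[2.4000 -2.8000 1.2000 0.0000]
Step 2: x=[3.3184 8.4672 11.6368 15.0192] v=[4.1920 -4.8640 1.9840 0.0960]
Step 3: x=[4.3032 7.3361 12.0506 15.0878] v=[4.9242 -5.6557 2.0691 0.3430]
Step 4: x=[5.1864 6.3395 12.3302 15.2334] v=[4.4161 -4.9831 1.3982 0.7281]
Step 5: x=[5.7470 5.7299 12.3628 15.4668] v=[2.8028 -3.0481 0.1632 1.1668]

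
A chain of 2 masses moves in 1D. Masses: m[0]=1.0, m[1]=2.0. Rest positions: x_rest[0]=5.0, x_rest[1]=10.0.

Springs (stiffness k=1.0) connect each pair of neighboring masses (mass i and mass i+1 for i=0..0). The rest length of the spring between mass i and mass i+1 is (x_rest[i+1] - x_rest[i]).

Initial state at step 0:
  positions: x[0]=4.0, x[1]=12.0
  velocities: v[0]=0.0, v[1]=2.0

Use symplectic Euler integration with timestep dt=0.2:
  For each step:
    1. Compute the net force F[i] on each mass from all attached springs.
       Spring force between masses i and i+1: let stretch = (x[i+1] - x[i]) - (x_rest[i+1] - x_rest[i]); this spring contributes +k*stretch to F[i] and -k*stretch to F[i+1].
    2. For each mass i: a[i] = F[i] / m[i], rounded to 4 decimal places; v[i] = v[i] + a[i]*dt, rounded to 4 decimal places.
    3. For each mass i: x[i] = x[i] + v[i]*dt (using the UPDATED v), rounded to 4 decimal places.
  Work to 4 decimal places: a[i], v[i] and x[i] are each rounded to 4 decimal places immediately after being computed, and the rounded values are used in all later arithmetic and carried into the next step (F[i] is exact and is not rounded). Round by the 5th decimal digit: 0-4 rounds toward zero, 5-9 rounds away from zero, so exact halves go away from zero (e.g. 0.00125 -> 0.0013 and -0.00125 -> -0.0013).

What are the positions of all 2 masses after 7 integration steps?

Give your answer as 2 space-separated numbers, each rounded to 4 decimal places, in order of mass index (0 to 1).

Answer: 7.3212 13.1395

Derivation:
Step 0: x=[4.0000 12.0000] v=[0.0000 2.0000]
Step 1: x=[4.1200 12.3400] v=[0.6000 1.7000]
Step 2: x=[4.3688 12.6156] v=[1.2440 1.3780]
Step 3: x=[4.7475 12.8263] v=[1.8934 1.0533]
Step 4: x=[5.2493 12.9754] v=[2.5092 0.7454]
Step 5: x=[5.8602 13.0700] v=[3.0544 0.4728]
Step 6: x=[6.5595 13.1204] v=[3.4964 0.2518]
Step 7: x=[7.3212 13.1395] v=[3.8086 0.0957]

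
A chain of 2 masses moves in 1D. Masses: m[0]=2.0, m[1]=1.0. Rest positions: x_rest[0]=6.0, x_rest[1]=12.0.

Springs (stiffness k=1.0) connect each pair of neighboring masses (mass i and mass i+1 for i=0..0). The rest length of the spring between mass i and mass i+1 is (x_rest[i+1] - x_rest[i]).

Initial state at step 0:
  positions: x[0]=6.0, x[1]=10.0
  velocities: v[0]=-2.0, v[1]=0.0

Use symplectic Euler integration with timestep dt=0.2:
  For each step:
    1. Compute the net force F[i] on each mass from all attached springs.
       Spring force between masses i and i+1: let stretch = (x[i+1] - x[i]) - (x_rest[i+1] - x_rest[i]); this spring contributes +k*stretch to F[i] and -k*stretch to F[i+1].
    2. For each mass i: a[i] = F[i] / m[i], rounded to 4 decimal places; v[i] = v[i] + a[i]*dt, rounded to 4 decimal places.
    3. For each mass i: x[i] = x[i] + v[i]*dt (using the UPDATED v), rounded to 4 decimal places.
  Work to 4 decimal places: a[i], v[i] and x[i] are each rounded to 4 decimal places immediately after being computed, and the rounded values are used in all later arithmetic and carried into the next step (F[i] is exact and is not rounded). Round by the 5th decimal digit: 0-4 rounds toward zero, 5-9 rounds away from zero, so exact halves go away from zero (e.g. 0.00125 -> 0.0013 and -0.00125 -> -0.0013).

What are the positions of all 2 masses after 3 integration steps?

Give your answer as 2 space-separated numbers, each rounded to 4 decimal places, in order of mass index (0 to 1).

Step 0: x=[6.0000 10.0000] v=[-2.0000 0.0000]
Step 1: x=[5.5600 10.0800] v=[-2.2000 0.4000]
Step 2: x=[5.0904 10.2192] v=[-2.3480 0.6960]
Step 3: x=[4.6034 10.3932] v=[-2.4351 0.8702]

Answer: 4.6034 10.3932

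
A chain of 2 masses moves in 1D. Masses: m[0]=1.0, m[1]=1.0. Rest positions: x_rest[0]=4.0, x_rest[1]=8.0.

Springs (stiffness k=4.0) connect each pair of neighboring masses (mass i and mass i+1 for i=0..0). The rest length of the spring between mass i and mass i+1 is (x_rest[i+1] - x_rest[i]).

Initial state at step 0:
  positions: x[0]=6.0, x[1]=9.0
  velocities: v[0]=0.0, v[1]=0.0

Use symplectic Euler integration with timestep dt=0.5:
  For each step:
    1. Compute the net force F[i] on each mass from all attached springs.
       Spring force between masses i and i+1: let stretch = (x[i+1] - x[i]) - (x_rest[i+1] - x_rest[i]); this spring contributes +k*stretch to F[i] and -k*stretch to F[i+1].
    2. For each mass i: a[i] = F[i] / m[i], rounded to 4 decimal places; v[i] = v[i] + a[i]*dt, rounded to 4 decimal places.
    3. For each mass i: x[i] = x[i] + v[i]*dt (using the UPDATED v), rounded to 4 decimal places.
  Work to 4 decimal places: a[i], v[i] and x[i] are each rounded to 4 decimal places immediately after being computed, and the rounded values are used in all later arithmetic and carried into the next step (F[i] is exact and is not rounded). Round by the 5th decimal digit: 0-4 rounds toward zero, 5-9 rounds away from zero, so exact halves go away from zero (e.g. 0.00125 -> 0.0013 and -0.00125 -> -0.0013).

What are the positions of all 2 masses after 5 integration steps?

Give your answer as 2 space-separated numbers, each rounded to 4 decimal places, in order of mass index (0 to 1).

Step 0: x=[6.0000 9.0000] v=[0.0000 0.0000]
Step 1: x=[5.0000 10.0000] v=[-2.0000 2.0000]
Step 2: x=[5.0000 10.0000] v=[0.0000 0.0000]
Step 3: x=[6.0000 9.0000] v=[2.0000 -2.0000]
Step 4: x=[6.0000 9.0000] v=[0.0000 0.0000]
Step 5: x=[5.0000 10.0000] v=[-2.0000 2.0000]

Answer: 5.0000 10.0000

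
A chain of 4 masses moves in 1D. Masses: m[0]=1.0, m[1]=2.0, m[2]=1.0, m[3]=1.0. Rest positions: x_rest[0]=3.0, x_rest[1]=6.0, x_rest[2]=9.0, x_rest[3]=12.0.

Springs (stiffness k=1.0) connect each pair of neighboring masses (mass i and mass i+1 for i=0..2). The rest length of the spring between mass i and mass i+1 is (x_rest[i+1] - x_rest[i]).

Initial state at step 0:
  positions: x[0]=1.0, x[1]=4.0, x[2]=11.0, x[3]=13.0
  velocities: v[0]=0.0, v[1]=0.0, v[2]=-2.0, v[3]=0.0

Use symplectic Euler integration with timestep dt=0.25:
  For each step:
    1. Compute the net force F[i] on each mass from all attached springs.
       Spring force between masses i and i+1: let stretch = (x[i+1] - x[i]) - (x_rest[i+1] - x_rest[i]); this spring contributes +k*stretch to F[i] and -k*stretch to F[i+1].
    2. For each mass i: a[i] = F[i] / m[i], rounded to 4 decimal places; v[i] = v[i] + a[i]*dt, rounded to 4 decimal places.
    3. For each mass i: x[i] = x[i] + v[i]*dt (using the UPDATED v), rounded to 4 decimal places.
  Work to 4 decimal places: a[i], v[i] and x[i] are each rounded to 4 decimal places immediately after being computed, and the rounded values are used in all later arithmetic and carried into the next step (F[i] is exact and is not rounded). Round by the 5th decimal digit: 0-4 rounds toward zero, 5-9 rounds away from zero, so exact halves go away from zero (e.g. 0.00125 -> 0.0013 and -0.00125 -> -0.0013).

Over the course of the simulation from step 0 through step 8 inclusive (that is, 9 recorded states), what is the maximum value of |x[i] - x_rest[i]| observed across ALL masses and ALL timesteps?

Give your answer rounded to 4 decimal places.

Step 0: x=[1.0000 4.0000 11.0000 13.0000] v=[0.0000 0.0000 -2.0000 0.0000]
Step 1: x=[1.0000 4.1250 10.1875 13.0625] v=[0.0000 0.5000 -3.2500 0.2500]
Step 2: x=[1.0078 4.3418 9.1758 13.1328] v=[0.0313 0.8672 -4.0469 0.2813]
Step 3: x=[1.0365 4.6055 8.1093 13.1433] v=[0.1148 1.0547 -4.2662 0.0421]
Step 4: x=[1.1008 4.8672 7.1384 13.0267] v=[0.2571 1.0466 -3.8837 -0.4664]
Step 5: x=[1.2130 5.0821 6.3936 12.7296] v=[0.4487 0.8597 -2.9794 -1.1885]
Step 6: x=[1.3795 5.2171 5.9628 12.2240] v=[0.6660 0.5400 -1.7233 -2.0225]
Step 7: x=[1.5984 5.2555 5.8767 11.5146] v=[0.8754 0.1535 -0.3444 -2.8378]
Step 8: x=[1.8583 5.1990 6.1042 10.6403] v=[1.0397 -0.2260 0.9098 -3.4973]
Max displacement = 3.1233

Answer: 3.1233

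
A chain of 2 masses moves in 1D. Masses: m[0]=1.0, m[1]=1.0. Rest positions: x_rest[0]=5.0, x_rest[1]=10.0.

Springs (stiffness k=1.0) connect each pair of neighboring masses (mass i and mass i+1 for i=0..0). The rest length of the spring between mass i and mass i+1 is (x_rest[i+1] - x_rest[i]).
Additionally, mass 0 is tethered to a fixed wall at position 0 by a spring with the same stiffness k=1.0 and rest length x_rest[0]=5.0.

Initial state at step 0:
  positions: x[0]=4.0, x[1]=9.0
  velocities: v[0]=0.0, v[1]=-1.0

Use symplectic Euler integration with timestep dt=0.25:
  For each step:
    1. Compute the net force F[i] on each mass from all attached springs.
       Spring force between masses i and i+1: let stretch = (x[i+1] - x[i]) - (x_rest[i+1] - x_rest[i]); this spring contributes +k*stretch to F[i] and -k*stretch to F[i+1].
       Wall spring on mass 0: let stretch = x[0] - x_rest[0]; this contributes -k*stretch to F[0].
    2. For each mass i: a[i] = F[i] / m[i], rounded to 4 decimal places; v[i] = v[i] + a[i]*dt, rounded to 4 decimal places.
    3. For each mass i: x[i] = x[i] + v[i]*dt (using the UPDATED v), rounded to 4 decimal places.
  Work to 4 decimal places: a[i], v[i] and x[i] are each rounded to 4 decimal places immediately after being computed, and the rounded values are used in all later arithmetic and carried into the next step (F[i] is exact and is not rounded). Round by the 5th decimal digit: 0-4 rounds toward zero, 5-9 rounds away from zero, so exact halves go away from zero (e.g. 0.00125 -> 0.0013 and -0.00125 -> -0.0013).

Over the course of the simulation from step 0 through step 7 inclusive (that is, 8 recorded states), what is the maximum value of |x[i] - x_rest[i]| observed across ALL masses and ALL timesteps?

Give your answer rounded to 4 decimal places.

Answer: 1.8589

Derivation:
Step 0: x=[4.0000 9.0000] v=[0.0000 -1.0000]
Step 1: x=[4.0625 8.7500] v=[0.2500 -1.0000]
Step 2: x=[4.1641 8.5195] v=[0.4063 -0.9219]
Step 3: x=[4.2776 8.3293] v=[0.4541 -0.7608]
Step 4: x=[4.3770 8.1984] v=[0.3976 -0.5237]
Step 5: x=[4.4417 8.1411] v=[0.2587 -0.2291]
Step 6: x=[4.4600 8.1651] v=[0.0731 0.0961]
Step 7: x=[4.4311 8.2701] v=[-0.1156 0.4198]
Max displacement = 1.8589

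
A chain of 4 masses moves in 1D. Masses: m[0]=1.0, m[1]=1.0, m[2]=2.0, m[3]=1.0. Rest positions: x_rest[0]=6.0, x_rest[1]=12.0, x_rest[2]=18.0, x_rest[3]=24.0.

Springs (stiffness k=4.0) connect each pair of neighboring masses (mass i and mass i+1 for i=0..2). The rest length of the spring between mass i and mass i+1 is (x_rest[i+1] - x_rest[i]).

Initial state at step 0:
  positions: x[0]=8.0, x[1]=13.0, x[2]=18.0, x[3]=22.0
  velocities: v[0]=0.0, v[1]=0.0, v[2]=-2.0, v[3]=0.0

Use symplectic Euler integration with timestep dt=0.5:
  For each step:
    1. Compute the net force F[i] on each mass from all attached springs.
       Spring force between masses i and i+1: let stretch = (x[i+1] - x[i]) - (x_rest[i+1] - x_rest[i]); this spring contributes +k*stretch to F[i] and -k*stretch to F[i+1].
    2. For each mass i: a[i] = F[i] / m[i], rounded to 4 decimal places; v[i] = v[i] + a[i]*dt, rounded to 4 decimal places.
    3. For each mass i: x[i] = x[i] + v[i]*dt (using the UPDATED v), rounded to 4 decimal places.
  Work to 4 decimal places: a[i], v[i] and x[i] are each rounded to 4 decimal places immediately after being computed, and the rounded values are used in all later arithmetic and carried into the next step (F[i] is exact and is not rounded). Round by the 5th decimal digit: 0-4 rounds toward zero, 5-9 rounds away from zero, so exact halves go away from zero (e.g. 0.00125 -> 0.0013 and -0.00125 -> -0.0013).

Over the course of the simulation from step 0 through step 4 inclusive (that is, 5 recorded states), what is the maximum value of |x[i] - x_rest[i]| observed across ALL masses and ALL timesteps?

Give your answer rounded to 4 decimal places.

Answer: 4.5000

Derivation:
Step 0: x=[8.0000 13.0000 18.0000 22.0000] v=[0.0000 0.0000 -2.0000 0.0000]
Step 1: x=[7.0000 13.0000 16.5000 24.0000] v=[-2.0000 0.0000 -3.0000 4.0000]
Step 2: x=[6.0000 10.5000 17.0000 24.5000] v=[-2.0000 -5.0000 1.0000 1.0000]
Step 3: x=[3.5000 10.0000 18.0000 23.5000] v=[-5.0000 -1.0000 2.0000 -2.0000]
Step 4: x=[1.5000 11.0000 17.7500 23.0000] v=[-4.0000 2.0000 -0.5000 -1.0000]
Max displacement = 4.5000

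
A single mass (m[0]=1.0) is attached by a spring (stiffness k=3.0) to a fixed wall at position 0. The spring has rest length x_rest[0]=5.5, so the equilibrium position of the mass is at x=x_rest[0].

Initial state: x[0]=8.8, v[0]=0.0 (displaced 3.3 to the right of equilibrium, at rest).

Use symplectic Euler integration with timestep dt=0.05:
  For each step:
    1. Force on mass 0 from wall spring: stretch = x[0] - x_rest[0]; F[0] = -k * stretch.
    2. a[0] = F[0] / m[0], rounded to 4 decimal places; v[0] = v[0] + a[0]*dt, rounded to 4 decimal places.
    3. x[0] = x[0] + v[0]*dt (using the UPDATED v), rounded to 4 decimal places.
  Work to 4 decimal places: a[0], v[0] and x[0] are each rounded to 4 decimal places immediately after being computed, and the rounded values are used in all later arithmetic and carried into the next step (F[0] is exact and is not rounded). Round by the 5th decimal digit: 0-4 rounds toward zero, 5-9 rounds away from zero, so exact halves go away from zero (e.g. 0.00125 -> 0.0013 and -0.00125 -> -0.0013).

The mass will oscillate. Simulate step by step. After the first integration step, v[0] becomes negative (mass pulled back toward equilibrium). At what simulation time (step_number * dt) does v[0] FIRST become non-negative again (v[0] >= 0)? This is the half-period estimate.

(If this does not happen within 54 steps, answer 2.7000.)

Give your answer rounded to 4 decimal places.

Step 0: x=[8.8000] v=[0.0000]
Step 1: x=[8.7753] v=[-0.4950]
Step 2: x=[8.7260] v=[-0.9863]
Step 3: x=[8.6525] v=[-1.4702]
Step 4: x=[8.5553] v=[-1.9431]
Step 5: x=[8.4352] v=[-2.4014]
Step 6: x=[8.2931] v=[-2.8417]
Step 7: x=[8.1301] v=[-3.2607]
Step 8: x=[7.9473] v=[-3.6552]
Step 9: x=[7.7462] v=[-4.0223]
Step 10: x=[7.5282] v=[-4.3592]
Step 11: x=[7.2950] v=[-4.6634]
Step 12: x=[7.0484] v=[-4.9327]
Step 13: x=[6.7902] v=[-5.1650]
Step 14: x=[6.5223] v=[-5.3585]
Step 15: x=[6.2467] v=[-5.5118]
Step 16: x=[5.9655] v=[-5.6238]
Step 17: x=[5.6808] v=[-5.6936]
Step 18: x=[5.3948] v=[-5.7207]
Step 19: x=[5.1096] v=[-5.7049]
Step 20: x=[4.8273] v=[-5.6463]
Step 21: x=[4.5500] v=[-5.5454]
Step 22: x=[4.2799] v=[-5.4029]
Step 23: x=[4.0189] v=[-5.2199]
Step 24: x=[3.7690] v=[-4.9977]
Step 25: x=[3.5321] v=[-4.7381]
Step 26: x=[3.3100] v=[-4.4429]
Step 27: x=[3.1043] v=[-4.1144]
Step 28: x=[2.9166] v=[-3.7550]
Step 29: x=[2.7482] v=[-3.3675]
Step 30: x=[2.6005] v=[-2.9547]
Step 31: x=[2.4745] v=[-2.5198]
Step 32: x=[2.3712] v=[-2.0660]
Step 33: x=[2.2914] v=[-1.5967]
Step 34: x=[2.2356] v=[-1.1154]
Step 35: x=[2.2043] v=[-0.6257]
Step 36: x=[2.1977] v=[-0.1313]
Step 37: x=[2.2159] v=[0.3640]
First v>=0 after going negative at step 37, time=1.8500

Answer: 1.8500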